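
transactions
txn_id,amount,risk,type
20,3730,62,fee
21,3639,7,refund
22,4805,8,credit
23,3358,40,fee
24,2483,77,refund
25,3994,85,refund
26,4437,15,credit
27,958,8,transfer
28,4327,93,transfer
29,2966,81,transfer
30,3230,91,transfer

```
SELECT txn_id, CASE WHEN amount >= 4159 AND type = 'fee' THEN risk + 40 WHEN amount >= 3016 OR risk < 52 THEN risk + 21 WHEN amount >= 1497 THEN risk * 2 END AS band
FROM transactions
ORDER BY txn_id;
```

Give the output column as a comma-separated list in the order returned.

83, 28, 29, 61, 154, 106, 36, 29, 114, 162, 112

txn_id=20: amount >= 3016 OR risk < 52 → 83
txn_id=21: amount >= 3016 OR risk < 52 → 28
txn_id=22: amount >= 3016 OR risk < 52 → 29
txn_id=23: amount >= 3016 OR risk < 52 → 61
txn_id=24: amount >= 1497 → 154
txn_id=25: amount >= 3016 OR risk < 52 → 106
txn_id=26: amount >= 3016 OR risk < 52 → 36
txn_id=27: amount >= 3016 OR risk < 52 → 29
txn_id=28: amount >= 3016 OR risk < 52 → 114
txn_id=29: amount >= 1497 → 162
txn_id=30: amount >= 3016 OR risk < 52 → 112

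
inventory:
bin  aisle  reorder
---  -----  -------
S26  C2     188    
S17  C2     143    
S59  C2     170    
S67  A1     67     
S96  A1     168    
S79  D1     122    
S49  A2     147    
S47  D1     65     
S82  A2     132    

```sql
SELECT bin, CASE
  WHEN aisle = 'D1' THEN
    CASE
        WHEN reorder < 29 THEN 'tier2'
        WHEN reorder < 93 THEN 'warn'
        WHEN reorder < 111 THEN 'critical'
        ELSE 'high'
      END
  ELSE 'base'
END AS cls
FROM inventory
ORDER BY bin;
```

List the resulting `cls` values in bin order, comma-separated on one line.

bin=S17: aisle='C2' → outer ELSE → base
bin=S26: aisle='C2' → outer ELSE → base
bin=S47: aisle='D1' → inner[reorder < 93] → warn
bin=S49: aisle='A2' → outer ELSE → base
bin=S59: aisle='C2' → outer ELSE → base
bin=S67: aisle='A1' → outer ELSE → base
bin=S79: aisle='D1' → inner[ELSE] → high
bin=S82: aisle='A2' → outer ELSE → base
bin=S96: aisle='A1' → outer ELSE → base

base, base, warn, base, base, base, high, base, base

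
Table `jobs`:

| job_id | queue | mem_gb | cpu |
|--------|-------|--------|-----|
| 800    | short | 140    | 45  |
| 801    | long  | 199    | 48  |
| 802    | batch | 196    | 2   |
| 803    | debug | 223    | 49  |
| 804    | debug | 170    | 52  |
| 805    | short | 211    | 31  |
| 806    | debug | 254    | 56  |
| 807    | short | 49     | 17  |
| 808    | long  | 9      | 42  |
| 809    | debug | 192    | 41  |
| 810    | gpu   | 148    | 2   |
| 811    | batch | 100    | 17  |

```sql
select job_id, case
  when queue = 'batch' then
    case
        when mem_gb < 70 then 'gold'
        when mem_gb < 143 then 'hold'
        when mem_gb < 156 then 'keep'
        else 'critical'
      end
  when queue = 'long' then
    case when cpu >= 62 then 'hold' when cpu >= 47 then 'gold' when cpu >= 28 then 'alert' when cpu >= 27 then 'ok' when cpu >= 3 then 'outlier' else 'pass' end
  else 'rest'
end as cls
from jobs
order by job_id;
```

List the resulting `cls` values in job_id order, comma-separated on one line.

rest, gold, critical, rest, rest, rest, rest, rest, alert, rest, rest, hold

job_id=800: queue='short' → outer ELSE → rest
job_id=801: queue='long' → inner[cpu >= 47] → gold
job_id=802: queue='batch' → inner[ELSE] → critical
job_id=803: queue='debug' → outer ELSE → rest
job_id=804: queue='debug' → outer ELSE → rest
job_id=805: queue='short' → outer ELSE → rest
job_id=806: queue='debug' → outer ELSE → rest
job_id=807: queue='short' → outer ELSE → rest
job_id=808: queue='long' → inner[cpu >= 28] → alert
job_id=809: queue='debug' → outer ELSE → rest
job_id=810: queue='gpu' → outer ELSE → rest
job_id=811: queue='batch' → inner[mem_gb < 143] → hold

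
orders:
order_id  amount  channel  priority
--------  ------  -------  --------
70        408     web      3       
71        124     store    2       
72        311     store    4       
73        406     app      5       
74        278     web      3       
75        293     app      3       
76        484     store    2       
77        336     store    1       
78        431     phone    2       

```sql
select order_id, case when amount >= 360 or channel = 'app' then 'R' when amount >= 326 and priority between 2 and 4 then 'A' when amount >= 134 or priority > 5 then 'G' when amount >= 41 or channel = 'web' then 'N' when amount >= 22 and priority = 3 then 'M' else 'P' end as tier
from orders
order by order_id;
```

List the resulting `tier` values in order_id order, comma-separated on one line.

order_id=70: amount >= 360 or channel = 'app' → R
order_id=71: amount >= 41 or channel = 'web' → N
order_id=72: amount >= 134 or priority > 5 → G
order_id=73: amount >= 360 or channel = 'app' → R
order_id=74: amount >= 134 or priority > 5 → G
order_id=75: amount >= 360 or channel = 'app' → R
order_id=76: amount >= 360 or channel = 'app' → R
order_id=77: amount >= 134 or priority > 5 → G
order_id=78: amount >= 360 or channel = 'app' → R

R, N, G, R, G, R, R, G, R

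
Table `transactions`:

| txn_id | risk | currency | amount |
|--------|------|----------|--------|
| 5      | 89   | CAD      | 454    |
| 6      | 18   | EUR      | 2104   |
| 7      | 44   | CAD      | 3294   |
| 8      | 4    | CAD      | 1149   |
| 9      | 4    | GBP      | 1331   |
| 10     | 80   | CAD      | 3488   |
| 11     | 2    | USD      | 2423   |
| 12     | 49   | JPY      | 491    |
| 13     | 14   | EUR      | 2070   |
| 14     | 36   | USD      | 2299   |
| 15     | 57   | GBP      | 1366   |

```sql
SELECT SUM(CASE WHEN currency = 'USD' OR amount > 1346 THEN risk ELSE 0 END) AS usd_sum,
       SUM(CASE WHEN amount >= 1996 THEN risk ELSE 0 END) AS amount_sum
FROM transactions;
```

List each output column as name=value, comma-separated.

[usd_sum: currency = 'USD' OR amount > 1346]
txn_id=5: ✗
txn_id=6: ✓ → 18
txn_id=7: ✓ → 44
txn_id=8: ✗
txn_id=9: ✗
txn_id=10: ✓ → 80
txn_id=11: ✓ → 2
txn_id=12: ✗
txn_id=13: ✓ → 14
txn_id=14: ✓ → 36
txn_id=15: ✓ → 57
usd_sum = 18 + 44 + 80 + 2 + 14 + 36 + 57 = 251
—
[amount_sum: amount >= 1996]
txn_id=5: ✗
txn_id=6: ✓ → 18
txn_id=7: ✓ → 44
txn_id=8: ✗
txn_id=9: ✗
txn_id=10: ✓ → 80
txn_id=11: ✓ → 2
txn_id=12: ✗
txn_id=13: ✓ → 14
txn_id=14: ✓ → 36
txn_id=15: ✗
amount_sum = 18 + 44 + 80 + 2 + 14 + 36 = 194

usd_sum=251, amount_sum=194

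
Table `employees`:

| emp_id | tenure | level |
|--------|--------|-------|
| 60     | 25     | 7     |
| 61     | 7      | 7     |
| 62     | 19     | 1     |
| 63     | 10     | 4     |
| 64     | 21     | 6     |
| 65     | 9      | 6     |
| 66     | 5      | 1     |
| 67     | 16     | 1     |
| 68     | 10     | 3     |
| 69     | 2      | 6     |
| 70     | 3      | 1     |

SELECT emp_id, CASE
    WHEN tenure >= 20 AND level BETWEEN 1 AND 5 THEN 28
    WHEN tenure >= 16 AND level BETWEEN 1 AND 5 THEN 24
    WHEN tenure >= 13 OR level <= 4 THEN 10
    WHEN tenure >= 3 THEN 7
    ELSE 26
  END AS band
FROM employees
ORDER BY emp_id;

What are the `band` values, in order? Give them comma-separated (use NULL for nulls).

10, 7, 24, 10, 10, 7, 10, 24, 10, 26, 10

emp_id=60: tenure >= 13 OR level <= 4 → 10
emp_id=61: tenure >= 3 → 7
emp_id=62: tenure >= 16 AND level BETWEEN 1 AND 5 → 24
emp_id=63: tenure >= 13 OR level <= 4 → 10
emp_id=64: tenure >= 13 OR level <= 4 → 10
emp_id=65: tenure >= 3 → 7
emp_id=66: tenure >= 13 OR level <= 4 → 10
emp_id=67: tenure >= 16 AND level BETWEEN 1 AND 5 → 24
emp_id=68: tenure >= 13 OR level <= 4 → 10
emp_id=69: ELSE → 26
emp_id=70: tenure >= 13 OR level <= 4 → 10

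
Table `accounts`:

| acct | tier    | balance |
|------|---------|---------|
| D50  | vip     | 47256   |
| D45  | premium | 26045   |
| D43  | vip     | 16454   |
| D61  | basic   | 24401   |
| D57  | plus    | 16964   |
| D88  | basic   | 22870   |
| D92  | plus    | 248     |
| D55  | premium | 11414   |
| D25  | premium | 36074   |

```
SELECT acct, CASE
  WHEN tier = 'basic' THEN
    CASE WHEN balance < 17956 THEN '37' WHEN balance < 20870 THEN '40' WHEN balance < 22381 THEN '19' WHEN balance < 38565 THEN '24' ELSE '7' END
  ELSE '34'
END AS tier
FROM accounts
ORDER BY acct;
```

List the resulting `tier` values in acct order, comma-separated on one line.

acct=D25: tier='premium' → outer ELSE → 34
acct=D43: tier='vip' → outer ELSE → 34
acct=D45: tier='premium' → outer ELSE → 34
acct=D50: tier='vip' → outer ELSE → 34
acct=D55: tier='premium' → outer ELSE → 34
acct=D57: tier='plus' → outer ELSE → 34
acct=D61: tier='basic' → inner[balance < 38565] → 24
acct=D88: tier='basic' → inner[balance < 38565] → 24
acct=D92: tier='plus' → outer ELSE → 34

34, 34, 34, 34, 34, 34, 24, 24, 34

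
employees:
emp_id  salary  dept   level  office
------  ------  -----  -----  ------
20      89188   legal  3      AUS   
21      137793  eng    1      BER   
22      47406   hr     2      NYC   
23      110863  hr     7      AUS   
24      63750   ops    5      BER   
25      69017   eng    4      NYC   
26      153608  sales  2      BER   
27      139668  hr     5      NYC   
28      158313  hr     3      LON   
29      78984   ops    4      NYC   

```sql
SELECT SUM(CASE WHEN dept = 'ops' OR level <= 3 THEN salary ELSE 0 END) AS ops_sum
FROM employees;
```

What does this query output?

729042

emp_id=20: ✓ → 89188
emp_id=21: ✓ → 137793
emp_id=22: ✓ → 47406
emp_id=23: ✗
emp_id=24: ✓ → 63750
emp_id=25: ✗
emp_id=26: ✓ → 153608
emp_id=27: ✗
emp_id=28: ✓ → 158313
emp_id=29: ✓ → 78984
ops_sum = 89188 + 137793 + 47406 + 63750 + 153608 + 158313 + 78984 = 729042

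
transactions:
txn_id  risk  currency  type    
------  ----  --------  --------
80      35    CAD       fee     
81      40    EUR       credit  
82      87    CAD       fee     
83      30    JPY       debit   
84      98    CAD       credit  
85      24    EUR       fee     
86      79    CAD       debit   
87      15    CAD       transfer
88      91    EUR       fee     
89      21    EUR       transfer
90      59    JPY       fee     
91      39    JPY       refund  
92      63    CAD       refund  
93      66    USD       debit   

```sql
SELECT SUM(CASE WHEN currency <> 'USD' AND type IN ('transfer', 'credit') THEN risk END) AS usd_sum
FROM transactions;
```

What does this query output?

174

txn_id=80: ✗
txn_id=81: ✓ → 40
txn_id=82: ✗
txn_id=83: ✗
txn_id=84: ✓ → 98
txn_id=85: ✗
txn_id=86: ✗
txn_id=87: ✓ → 15
txn_id=88: ✗
txn_id=89: ✓ → 21
txn_id=90: ✗
txn_id=91: ✗
txn_id=92: ✗
txn_id=93: ✗
usd_sum = 40 + 98 + 15 + 21 = 174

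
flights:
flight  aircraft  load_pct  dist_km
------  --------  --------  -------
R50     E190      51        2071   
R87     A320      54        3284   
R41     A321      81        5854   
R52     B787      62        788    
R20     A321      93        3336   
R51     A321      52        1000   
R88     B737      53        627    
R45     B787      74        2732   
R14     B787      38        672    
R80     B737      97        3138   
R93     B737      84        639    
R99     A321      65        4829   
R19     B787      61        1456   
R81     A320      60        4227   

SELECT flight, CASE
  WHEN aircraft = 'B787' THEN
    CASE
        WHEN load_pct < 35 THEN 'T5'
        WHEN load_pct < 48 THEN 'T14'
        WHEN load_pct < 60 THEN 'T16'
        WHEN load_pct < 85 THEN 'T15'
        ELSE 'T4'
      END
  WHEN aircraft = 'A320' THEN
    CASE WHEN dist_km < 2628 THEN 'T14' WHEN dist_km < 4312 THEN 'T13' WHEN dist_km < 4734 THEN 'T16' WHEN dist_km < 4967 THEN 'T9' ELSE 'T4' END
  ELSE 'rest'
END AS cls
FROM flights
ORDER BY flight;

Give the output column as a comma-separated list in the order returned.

flight=R14: aircraft='B787' → inner[load_pct < 48] → T14
flight=R19: aircraft='B787' → inner[load_pct < 85] → T15
flight=R20: aircraft='A321' → outer ELSE → rest
flight=R41: aircraft='A321' → outer ELSE → rest
flight=R45: aircraft='B787' → inner[load_pct < 85] → T15
flight=R50: aircraft='E190' → outer ELSE → rest
flight=R51: aircraft='A321' → outer ELSE → rest
flight=R52: aircraft='B787' → inner[load_pct < 85] → T15
flight=R80: aircraft='B737' → outer ELSE → rest
flight=R81: aircraft='A320' → inner[dist_km < 4312] → T13
flight=R87: aircraft='A320' → inner[dist_km < 4312] → T13
flight=R88: aircraft='B737' → outer ELSE → rest
flight=R93: aircraft='B737' → outer ELSE → rest
flight=R99: aircraft='A321' → outer ELSE → rest

T14, T15, rest, rest, T15, rest, rest, T15, rest, T13, T13, rest, rest, rest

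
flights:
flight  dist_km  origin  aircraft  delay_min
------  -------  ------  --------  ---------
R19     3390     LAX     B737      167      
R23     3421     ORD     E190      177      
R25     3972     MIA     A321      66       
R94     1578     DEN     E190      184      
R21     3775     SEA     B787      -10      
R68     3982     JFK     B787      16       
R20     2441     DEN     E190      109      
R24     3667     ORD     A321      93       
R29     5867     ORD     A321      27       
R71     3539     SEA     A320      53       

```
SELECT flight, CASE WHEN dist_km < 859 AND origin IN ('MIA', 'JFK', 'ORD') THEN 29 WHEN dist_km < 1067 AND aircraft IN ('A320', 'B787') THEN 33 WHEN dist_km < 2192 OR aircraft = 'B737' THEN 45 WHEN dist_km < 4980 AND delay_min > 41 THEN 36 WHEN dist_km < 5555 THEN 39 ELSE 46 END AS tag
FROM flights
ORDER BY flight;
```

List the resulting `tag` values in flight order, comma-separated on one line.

flight=R19: dist_km < 2192 OR aircraft = 'B737' → 45
flight=R20: dist_km < 4980 AND delay_min > 41 → 36
flight=R21: dist_km < 5555 → 39
flight=R23: dist_km < 4980 AND delay_min > 41 → 36
flight=R24: dist_km < 4980 AND delay_min > 41 → 36
flight=R25: dist_km < 4980 AND delay_min > 41 → 36
flight=R29: ELSE → 46
flight=R68: dist_km < 5555 → 39
flight=R71: dist_km < 4980 AND delay_min > 41 → 36
flight=R94: dist_km < 2192 OR aircraft = 'B737' → 45

45, 36, 39, 36, 36, 36, 46, 39, 36, 45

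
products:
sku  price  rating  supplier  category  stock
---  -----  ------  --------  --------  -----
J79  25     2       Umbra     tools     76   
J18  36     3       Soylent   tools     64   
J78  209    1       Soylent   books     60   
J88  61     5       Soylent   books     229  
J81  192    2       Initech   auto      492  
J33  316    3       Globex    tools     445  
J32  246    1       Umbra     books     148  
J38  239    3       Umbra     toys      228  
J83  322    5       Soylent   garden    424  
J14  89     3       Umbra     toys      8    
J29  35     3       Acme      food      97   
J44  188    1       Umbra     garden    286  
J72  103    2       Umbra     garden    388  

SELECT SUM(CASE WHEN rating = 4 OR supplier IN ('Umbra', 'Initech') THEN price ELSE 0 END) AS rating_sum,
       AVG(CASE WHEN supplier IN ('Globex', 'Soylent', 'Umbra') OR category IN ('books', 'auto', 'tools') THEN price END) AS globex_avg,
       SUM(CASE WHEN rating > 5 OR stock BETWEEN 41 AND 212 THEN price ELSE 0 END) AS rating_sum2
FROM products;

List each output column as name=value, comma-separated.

[rating_sum: rating = 4 OR supplier IN ('Umbra', 'Initech')]
sku=J79: ✓ → 25
sku=J18: ✗
sku=J78: ✗
sku=J88: ✗
sku=J81: ✓ → 192
sku=J33: ✗
sku=J32: ✓ → 246
sku=J38: ✓ → 239
sku=J83: ✗
sku=J14: ✓ → 89
sku=J29: ✗
sku=J44: ✓ → 188
sku=J72: ✓ → 103
rating_sum = 25 + 192 + 246 + 239 + 89 + 188 + 103 = 1082
—
[globex_avg: supplier IN ('Globex', 'Soylent', 'Umbra') OR category IN ('books', 'auto', 'tools')]
sku=J79: ✓ → 25
sku=J18: ✓ → 36
sku=J78: ✓ → 209
sku=J88: ✓ → 61
sku=J81: ✓ → 192
sku=J33: ✓ → 316
sku=J32: ✓ → 246
sku=J38: ✓ → 239
sku=J83: ✓ → 322
sku=J14: ✓ → 89
sku=J29: ✗
sku=J44: ✓ → 188
sku=J72: ✓ → 103
globex_avg = (25 + 36 + 209 + 61 + 192 + 316 + 246 + 239 + 322 + 89 + 188 + 103) / 12 = 168.8333333333
—
[rating_sum2: rating > 5 OR stock BETWEEN 41 AND 212]
sku=J79: ✓ → 25
sku=J18: ✓ → 36
sku=J78: ✓ → 209
sku=J88: ✗
sku=J81: ✗
sku=J33: ✗
sku=J32: ✓ → 246
sku=J38: ✗
sku=J83: ✗
sku=J14: ✗
sku=J29: ✓ → 35
sku=J44: ✗
sku=J72: ✗
rating_sum2 = 25 + 36 + 209 + 246 + 35 = 551

rating_sum=1082, globex_avg=168.8333333333, rating_sum2=551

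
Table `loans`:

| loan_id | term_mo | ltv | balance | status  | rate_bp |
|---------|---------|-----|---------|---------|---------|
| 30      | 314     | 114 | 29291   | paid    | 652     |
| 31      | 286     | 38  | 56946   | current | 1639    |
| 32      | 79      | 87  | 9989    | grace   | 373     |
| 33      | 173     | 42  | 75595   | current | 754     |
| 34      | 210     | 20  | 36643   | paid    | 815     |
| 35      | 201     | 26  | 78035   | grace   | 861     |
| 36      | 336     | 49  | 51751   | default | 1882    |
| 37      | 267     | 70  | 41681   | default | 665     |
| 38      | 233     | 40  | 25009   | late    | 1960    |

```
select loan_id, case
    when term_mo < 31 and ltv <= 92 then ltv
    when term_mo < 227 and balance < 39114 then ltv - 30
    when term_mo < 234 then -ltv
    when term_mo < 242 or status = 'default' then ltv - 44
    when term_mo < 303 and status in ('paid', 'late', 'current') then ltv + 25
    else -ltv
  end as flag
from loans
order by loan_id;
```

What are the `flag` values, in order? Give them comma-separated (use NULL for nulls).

-114, 63, 57, -42, -10, -26, 5, 26, -40

loan_id=30: ELSE → -114
loan_id=31: term_mo < 303 and status in ('paid', 'late', 'current') → 63
loan_id=32: term_mo < 227 and balance < 39114 → 57
loan_id=33: term_mo < 234 → -42
loan_id=34: term_mo < 227 and balance < 39114 → -10
loan_id=35: term_mo < 234 → -26
loan_id=36: term_mo < 242 or status = 'default' → 5
loan_id=37: term_mo < 242 or status = 'default' → 26
loan_id=38: term_mo < 234 → -40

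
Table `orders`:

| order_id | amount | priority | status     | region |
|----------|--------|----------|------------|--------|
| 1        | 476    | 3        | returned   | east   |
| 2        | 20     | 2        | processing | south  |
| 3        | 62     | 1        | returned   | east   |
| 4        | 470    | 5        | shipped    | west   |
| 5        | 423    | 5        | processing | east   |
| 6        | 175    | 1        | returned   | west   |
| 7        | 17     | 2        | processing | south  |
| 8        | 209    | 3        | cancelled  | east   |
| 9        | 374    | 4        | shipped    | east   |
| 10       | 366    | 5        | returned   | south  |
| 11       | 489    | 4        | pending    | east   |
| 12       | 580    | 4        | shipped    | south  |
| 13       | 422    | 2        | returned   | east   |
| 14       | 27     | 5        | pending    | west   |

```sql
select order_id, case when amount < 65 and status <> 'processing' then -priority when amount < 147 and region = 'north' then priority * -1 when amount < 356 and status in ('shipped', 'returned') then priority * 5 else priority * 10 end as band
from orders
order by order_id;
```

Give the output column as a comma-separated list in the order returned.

order_id=1: ELSE → 30
order_id=2: ELSE → 20
order_id=3: amount < 65 and status <> 'processing' → -1
order_id=4: ELSE → 50
order_id=5: ELSE → 50
order_id=6: amount < 356 and status in ('shipped', 'returned') → 5
order_id=7: ELSE → 20
order_id=8: ELSE → 30
order_id=9: ELSE → 40
order_id=10: ELSE → 50
order_id=11: ELSE → 40
order_id=12: ELSE → 40
order_id=13: ELSE → 20
order_id=14: amount < 65 and status <> 'processing' → -5

30, 20, -1, 50, 50, 5, 20, 30, 40, 50, 40, 40, 20, -5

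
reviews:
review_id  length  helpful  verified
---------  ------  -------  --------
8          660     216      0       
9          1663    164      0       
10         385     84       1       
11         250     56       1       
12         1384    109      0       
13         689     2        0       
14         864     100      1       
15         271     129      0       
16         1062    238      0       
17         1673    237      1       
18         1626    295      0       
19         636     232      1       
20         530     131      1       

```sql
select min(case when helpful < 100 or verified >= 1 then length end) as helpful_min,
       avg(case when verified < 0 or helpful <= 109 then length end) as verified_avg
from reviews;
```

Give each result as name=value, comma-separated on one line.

[helpful_min: helpful < 100 or verified >= 1]
review_id=8: ✗
review_id=9: ✗
review_id=10: ✓ → 385
review_id=11: ✓ → 250
review_id=12: ✗
review_id=13: ✓ → 689
review_id=14: ✓ → 864
review_id=15: ✗
review_id=16: ✗
review_id=17: ✓ → 1673
review_id=18: ✗
review_id=19: ✓ → 636
review_id=20: ✓ → 530
helpful_min = MIN(385, 250, 689, 864, 1673, 636, 530) = 250
—
[verified_avg: verified < 0 or helpful <= 109]
review_id=8: ✗
review_id=9: ✗
review_id=10: ✓ → 385
review_id=11: ✓ → 250
review_id=12: ✓ → 1384
review_id=13: ✓ → 689
review_id=14: ✓ → 864
review_id=15: ✗
review_id=16: ✗
review_id=17: ✗
review_id=18: ✗
review_id=19: ✗
review_id=20: ✗
verified_avg = (385 + 250 + 1384 + 689 + 864) / 5 = 714.4

helpful_min=250, verified_avg=714.4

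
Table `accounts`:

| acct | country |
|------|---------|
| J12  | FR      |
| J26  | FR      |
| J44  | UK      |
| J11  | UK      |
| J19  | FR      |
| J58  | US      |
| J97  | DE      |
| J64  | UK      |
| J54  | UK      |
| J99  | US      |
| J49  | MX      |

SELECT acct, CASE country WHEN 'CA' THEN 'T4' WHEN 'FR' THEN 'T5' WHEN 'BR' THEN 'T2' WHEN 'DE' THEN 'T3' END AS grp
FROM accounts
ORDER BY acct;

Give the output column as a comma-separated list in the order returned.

acct=J11: (no match → NULL) → NULL
acct=J12: country='FR' → T5
acct=J19: country='FR' → T5
acct=J26: country='FR' → T5
acct=J44: (no match → NULL) → NULL
acct=J49: (no match → NULL) → NULL
acct=J54: (no match → NULL) → NULL
acct=J58: (no match → NULL) → NULL
acct=J64: (no match → NULL) → NULL
acct=J97: country='DE' → T3
acct=J99: (no match → NULL) → NULL

NULL, T5, T5, T5, NULL, NULL, NULL, NULL, NULL, T3, NULL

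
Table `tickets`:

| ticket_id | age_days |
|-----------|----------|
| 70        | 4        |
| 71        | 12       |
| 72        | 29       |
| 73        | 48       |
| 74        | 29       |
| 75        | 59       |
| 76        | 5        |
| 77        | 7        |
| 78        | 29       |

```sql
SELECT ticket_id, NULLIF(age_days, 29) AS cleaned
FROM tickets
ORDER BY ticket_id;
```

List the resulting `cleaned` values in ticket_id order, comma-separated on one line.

ticket_id=70: age_days=4 vs 29: differ → 4
ticket_id=71: age_days=12 vs 29: differ → 12
ticket_id=72: age_days=29 vs 29: equal → NULL
ticket_id=73: age_days=48 vs 29: differ → 48
ticket_id=74: age_days=29 vs 29: equal → NULL
ticket_id=75: age_days=59 vs 29: differ → 59
ticket_id=76: age_days=5 vs 29: differ → 5
ticket_id=77: age_days=7 vs 29: differ → 7
ticket_id=78: age_days=29 vs 29: equal → NULL

4, 12, NULL, 48, NULL, 59, 5, 7, NULL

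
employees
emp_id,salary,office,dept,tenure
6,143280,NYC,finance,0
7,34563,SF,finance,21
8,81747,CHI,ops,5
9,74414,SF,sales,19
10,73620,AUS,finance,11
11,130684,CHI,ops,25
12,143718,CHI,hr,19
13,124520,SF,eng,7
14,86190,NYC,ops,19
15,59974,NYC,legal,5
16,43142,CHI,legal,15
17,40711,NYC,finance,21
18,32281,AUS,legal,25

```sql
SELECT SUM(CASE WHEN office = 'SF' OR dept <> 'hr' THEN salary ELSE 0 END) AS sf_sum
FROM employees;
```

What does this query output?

emp_id=6: ✓ → 143280
emp_id=7: ✓ → 34563
emp_id=8: ✓ → 81747
emp_id=9: ✓ → 74414
emp_id=10: ✓ → 73620
emp_id=11: ✓ → 130684
emp_id=12: ✗
emp_id=13: ✓ → 124520
emp_id=14: ✓ → 86190
emp_id=15: ✓ → 59974
emp_id=16: ✓ → 43142
emp_id=17: ✓ → 40711
emp_id=18: ✓ → 32281
sf_sum = 143280 + 34563 + 81747 + 74414 + 73620 + 130684 + 124520 + 86190 + 59974 + 43142 + 40711 + 32281 = 925126

925126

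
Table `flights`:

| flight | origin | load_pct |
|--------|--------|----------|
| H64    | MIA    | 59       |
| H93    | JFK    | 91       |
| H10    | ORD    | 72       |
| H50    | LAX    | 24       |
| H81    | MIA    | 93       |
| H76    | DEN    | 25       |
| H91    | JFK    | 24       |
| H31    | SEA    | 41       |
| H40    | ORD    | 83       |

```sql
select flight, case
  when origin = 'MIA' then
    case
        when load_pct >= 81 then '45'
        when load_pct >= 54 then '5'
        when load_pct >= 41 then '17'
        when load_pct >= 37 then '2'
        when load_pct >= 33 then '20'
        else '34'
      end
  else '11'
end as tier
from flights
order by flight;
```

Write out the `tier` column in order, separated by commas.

flight=H10: origin='ORD' → outer ELSE → 11
flight=H31: origin='SEA' → outer ELSE → 11
flight=H40: origin='ORD' → outer ELSE → 11
flight=H50: origin='LAX' → outer ELSE → 11
flight=H64: origin='MIA' → inner[load_pct >= 54] → 5
flight=H76: origin='DEN' → outer ELSE → 11
flight=H81: origin='MIA' → inner[load_pct >= 81] → 45
flight=H91: origin='JFK' → outer ELSE → 11
flight=H93: origin='JFK' → outer ELSE → 11

11, 11, 11, 11, 5, 11, 45, 11, 11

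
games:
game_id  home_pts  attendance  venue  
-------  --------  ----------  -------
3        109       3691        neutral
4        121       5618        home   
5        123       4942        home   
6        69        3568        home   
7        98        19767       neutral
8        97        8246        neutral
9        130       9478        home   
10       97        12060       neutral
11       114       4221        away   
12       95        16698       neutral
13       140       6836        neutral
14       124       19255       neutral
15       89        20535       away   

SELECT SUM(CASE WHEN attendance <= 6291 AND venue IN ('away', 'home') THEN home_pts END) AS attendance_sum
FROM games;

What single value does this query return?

427

game_id=3: ✗
game_id=4: ✓ → 121
game_id=5: ✓ → 123
game_id=6: ✓ → 69
game_id=7: ✗
game_id=8: ✗
game_id=9: ✗
game_id=10: ✗
game_id=11: ✓ → 114
game_id=12: ✗
game_id=13: ✗
game_id=14: ✗
game_id=15: ✗
attendance_sum = 121 + 123 + 69 + 114 = 427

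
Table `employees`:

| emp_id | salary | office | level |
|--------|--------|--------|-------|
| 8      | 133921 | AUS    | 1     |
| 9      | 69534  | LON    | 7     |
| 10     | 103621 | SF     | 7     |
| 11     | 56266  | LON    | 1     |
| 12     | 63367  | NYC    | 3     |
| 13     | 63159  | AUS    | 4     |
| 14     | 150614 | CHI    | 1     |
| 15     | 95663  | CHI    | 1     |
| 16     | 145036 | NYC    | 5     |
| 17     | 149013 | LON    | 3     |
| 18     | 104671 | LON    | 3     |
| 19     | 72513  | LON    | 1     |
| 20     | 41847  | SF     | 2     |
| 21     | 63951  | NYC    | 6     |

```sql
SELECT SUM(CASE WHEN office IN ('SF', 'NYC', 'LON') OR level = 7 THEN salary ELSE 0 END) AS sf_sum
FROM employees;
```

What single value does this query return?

869819

emp_id=8: ✗
emp_id=9: ✓ → 69534
emp_id=10: ✓ → 103621
emp_id=11: ✓ → 56266
emp_id=12: ✓ → 63367
emp_id=13: ✗
emp_id=14: ✗
emp_id=15: ✗
emp_id=16: ✓ → 145036
emp_id=17: ✓ → 149013
emp_id=18: ✓ → 104671
emp_id=19: ✓ → 72513
emp_id=20: ✓ → 41847
emp_id=21: ✓ → 63951
sf_sum = 69534 + 103621 + 56266 + 63367 + 145036 + 149013 + 104671 + 72513 + 41847 + 63951 = 869819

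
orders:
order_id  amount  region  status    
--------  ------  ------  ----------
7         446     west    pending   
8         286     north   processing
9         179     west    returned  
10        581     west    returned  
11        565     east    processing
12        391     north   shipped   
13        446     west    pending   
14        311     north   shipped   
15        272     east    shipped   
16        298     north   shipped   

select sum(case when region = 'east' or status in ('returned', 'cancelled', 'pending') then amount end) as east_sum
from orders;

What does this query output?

order_id=7: ✓ → 446
order_id=8: ✗
order_id=9: ✓ → 179
order_id=10: ✓ → 581
order_id=11: ✓ → 565
order_id=12: ✗
order_id=13: ✓ → 446
order_id=14: ✗
order_id=15: ✓ → 272
order_id=16: ✗
east_sum = 446 + 179 + 581 + 565 + 446 + 272 = 2489

2489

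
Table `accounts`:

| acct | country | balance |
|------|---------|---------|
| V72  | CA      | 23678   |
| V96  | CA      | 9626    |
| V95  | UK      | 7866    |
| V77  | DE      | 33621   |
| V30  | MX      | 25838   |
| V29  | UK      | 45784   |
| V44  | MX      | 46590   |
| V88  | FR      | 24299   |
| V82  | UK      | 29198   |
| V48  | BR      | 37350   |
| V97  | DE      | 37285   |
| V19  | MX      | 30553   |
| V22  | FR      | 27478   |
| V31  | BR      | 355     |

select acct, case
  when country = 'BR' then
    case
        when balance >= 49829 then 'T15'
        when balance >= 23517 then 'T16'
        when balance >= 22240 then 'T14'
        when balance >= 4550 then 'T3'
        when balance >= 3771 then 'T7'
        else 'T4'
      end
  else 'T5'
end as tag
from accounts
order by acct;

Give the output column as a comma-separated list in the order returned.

acct=V19: country='MX' → outer ELSE → T5
acct=V22: country='FR' → outer ELSE → T5
acct=V29: country='UK' → outer ELSE → T5
acct=V30: country='MX' → outer ELSE → T5
acct=V31: country='BR' → inner[ELSE] → T4
acct=V44: country='MX' → outer ELSE → T5
acct=V48: country='BR' → inner[balance >= 23517] → T16
acct=V72: country='CA' → outer ELSE → T5
acct=V77: country='DE' → outer ELSE → T5
acct=V82: country='UK' → outer ELSE → T5
acct=V88: country='FR' → outer ELSE → T5
acct=V95: country='UK' → outer ELSE → T5
acct=V96: country='CA' → outer ELSE → T5
acct=V97: country='DE' → outer ELSE → T5

T5, T5, T5, T5, T4, T5, T16, T5, T5, T5, T5, T5, T5, T5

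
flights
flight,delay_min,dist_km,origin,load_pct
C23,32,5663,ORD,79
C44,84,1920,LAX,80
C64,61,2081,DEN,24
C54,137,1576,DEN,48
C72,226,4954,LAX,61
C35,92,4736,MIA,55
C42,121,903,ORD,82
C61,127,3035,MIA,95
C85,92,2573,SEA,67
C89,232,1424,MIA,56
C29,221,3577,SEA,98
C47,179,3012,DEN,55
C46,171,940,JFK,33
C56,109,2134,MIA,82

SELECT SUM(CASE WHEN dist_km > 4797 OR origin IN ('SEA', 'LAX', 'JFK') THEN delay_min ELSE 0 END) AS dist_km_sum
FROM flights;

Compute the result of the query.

826

flight=C23: ✓ → 32
flight=C44: ✓ → 84
flight=C64: ✗
flight=C54: ✗
flight=C72: ✓ → 226
flight=C35: ✗
flight=C42: ✗
flight=C61: ✗
flight=C85: ✓ → 92
flight=C89: ✗
flight=C29: ✓ → 221
flight=C47: ✗
flight=C46: ✓ → 171
flight=C56: ✗
dist_km_sum = 32 + 84 + 226 + 92 + 221 + 171 = 826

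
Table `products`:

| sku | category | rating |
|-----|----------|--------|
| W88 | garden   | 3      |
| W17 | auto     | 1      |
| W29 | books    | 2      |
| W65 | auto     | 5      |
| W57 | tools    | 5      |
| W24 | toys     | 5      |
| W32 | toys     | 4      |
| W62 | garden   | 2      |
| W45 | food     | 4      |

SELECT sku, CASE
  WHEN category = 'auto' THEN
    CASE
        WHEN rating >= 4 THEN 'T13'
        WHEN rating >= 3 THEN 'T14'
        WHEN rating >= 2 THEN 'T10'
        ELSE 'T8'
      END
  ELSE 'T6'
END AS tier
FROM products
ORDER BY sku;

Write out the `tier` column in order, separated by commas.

T8, T6, T6, T6, T6, T6, T6, T13, T6

sku=W17: category='auto' → inner[ELSE] → T8
sku=W24: category='toys' → outer ELSE → T6
sku=W29: category='books' → outer ELSE → T6
sku=W32: category='toys' → outer ELSE → T6
sku=W45: category='food' → outer ELSE → T6
sku=W57: category='tools' → outer ELSE → T6
sku=W62: category='garden' → outer ELSE → T6
sku=W65: category='auto' → inner[rating >= 4] → T13
sku=W88: category='garden' → outer ELSE → T6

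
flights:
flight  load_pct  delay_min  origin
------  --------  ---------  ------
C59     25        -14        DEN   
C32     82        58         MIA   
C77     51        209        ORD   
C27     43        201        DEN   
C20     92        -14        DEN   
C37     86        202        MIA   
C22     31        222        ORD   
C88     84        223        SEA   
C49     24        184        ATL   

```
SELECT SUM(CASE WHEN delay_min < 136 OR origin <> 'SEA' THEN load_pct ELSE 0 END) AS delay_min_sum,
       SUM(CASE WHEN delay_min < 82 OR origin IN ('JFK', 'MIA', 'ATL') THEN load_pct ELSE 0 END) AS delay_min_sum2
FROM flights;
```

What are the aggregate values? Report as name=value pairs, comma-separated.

delay_min_sum=434, delay_min_sum2=309

[delay_min_sum: delay_min < 136 OR origin <> 'SEA']
flight=C59: ✓ → 25
flight=C32: ✓ → 82
flight=C77: ✓ → 51
flight=C27: ✓ → 43
flight=C20: ✓ → 92
flight=C37: ✓ → 86
flight=C22: ✓ → 31
flight=C88: ✗
flight=C49: ✓ → 24
delay_min_sum = 25 + 82 + 51 + 43 + 92 + 86 + 31 + 24 = 434
—
[delay_min_sum2: delay_min < 82 OR origin IN ('JFK', 'MIA', 'ATL')]
flight=C59: ✓ → 25
flight=C32: ✓ → 82
flight=C77: ✗
flight=C27: ✗
flight=C20: ✓ → 92
flight=C37: ✓ → 86
flight=C22: ✗
flight=C88: ✗
flight=C49: ✓ → 24
delay_min_sum2 = 25 + 82 + 92 + 86 + 24 = 309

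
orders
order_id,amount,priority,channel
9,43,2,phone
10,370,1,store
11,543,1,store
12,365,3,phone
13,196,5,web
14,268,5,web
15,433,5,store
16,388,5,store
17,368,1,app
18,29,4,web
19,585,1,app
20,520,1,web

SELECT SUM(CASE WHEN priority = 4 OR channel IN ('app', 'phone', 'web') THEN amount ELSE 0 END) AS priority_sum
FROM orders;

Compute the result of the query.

2374

order_id=9: ✓ → 43
order_id=10: ✗
order_id=11: ✗
order_id=12: ✓ → 365
order_id=13: ✓ → 196
order_id=14: ✓ → 268
order_id=15: ✗
order_id=16: ✗
order_id=17: ✓ → 368
order_id=18: ✓ → 29
order_id=19: ✓ → 585
order_id=20: ✓ → 520
priority_sum = 43 + 365 + 196 + 268 + 368 + 29 + 585 + 520 = 2374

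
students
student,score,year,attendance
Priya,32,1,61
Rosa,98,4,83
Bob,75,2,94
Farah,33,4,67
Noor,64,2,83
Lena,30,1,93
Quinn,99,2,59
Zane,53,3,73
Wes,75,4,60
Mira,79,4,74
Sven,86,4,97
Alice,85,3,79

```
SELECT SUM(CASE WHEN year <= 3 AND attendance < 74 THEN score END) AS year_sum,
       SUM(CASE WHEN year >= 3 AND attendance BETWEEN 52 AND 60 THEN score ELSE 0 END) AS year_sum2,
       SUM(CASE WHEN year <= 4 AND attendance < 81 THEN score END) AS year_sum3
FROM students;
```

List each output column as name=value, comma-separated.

[year_sum: year <= 3 AND attendance < 74]
student=Priya: ✓ → 32
student=Rosa: ✗
student=Bob: ✗
student=Farah: ✗
student=Noor: ✗
student=Lena: ✗
student=Quinn: ✓ → 99
student=Zane: ✓ → 53
student=Wes: ✗
student=Mira: ✗
student=Sven: ✗
student=Alice: ✗
year_sum = 32 + 99 + 53 = 184
—
[year_sum2: year >= 3 AND attendance BETWEEN 52 AND 60]
student=Priya: ✗
student=Rosa: ✗
student=Bob: ✗
student=Farah: ✗
student=Noor: ✗
student=Lena: ✗
student=Quinn: ✗
student=Zane: ✗
student=Wes: ✓ → 75
student=Mira: ✗
student=Sven: ✗
student=Alice: ✗
year_sum2 = 75
—
[year_sum3: year <= 4 AND attendance < 81]
student=Priya: ✓ → 32
student=Rosa: ✗
student=Bob: ✗
student=Farah: ✓ → 33
student=Noor: ✗
student=Lena: ✗
student=Quinn: ✓ → 99
student=Zane: ✓ → 53
student=Wes: ✓ → 75
student=Mira: ✓ → 79
student=Sven: ✗
student=Alice: ✓ → 85
year_sum3 = 32 + 33 + 99 + 53 + 75 + 79 + 85 = 456

year_sum=184, year_sum2=75, year_sum3=456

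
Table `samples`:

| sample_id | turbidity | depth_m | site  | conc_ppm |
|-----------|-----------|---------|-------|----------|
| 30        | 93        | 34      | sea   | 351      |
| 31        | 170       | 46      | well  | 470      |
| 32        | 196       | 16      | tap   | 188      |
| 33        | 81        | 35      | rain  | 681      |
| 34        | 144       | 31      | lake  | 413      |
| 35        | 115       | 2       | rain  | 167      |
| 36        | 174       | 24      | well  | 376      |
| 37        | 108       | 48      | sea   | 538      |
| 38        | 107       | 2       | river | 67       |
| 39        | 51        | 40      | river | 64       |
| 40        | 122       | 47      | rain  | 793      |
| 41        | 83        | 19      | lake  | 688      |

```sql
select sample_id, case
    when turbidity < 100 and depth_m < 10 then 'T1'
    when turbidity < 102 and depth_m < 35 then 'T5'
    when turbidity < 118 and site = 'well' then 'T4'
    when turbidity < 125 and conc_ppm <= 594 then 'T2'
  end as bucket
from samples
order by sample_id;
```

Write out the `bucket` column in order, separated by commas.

T5, NULL, NULL, NULL, NULL, T2, NULL, T2, T2, T2, NULL, T5

sample_id=30: turbidity < 102 and depth_m < 35 → T5
sample_id=31: (no match → NULL) → NULL
sample_id=32: (no match → NULL) → NULL
sample_id=33: (no match → NULL) → NULL
sample_id=34: (no match → NULL) → NULL
sample_id=35: turbidity < 125 and conc_ppm <= 594 → T2
sample_id=36: (no match → NULL) → NULL
sample_id=37: turbidity < 125 and conc_ppm <= 594 → T2
sample_id=38: turbidity < 125 and conc_ppm <= 594 → T2
sample_id=39: turbidity < 125 and conc_ppm <= 594 → T2
sample_id=40: (no match → NULL) → NULL
sample_id=41: turbidity < 102 and depth_m < 35 → T5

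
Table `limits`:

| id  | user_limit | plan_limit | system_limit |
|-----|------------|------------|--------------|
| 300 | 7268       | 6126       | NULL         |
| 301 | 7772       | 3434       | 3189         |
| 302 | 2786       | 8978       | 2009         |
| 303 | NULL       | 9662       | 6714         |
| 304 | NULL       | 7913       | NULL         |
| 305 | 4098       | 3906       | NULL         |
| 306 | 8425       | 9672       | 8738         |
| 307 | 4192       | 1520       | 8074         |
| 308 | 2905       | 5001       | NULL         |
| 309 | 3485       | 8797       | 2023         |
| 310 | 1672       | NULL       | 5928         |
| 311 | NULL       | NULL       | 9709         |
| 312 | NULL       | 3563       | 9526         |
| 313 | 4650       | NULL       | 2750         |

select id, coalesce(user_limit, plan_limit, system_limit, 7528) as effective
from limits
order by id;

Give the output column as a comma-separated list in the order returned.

7268, 7772, 2786, 9662, 7913, 4098, 8425, 4192, 2905, 3485, 1672, 9709, 3563, 4650

id=300: user_limit=7268 → 7268
id=301: user_limit=7772 → 7772
id=302: user_limit=2786 → 2786
id=303: user_limit=NULL, plan_limit=9662 → 9662
id=304: user_limit=NULL, plan_limit=7913 → 7913
id=305: user_limit=4098 → 4098
id=306: user_limit=8425 → 8425
id=307: user_limit=4192 → 4192
id=308: user_limit=2905 → 2905
id=309: user_limit=3485 → 3485
id=310: user_limit=1672 → 1672
id=311: user_limit=NULL, plan_limit=NULL, system_limit=9709 → 9709
id=312: user_limit=NULL, plan_limit=3563 → 3563
id=313: user_limit=4650 → 4650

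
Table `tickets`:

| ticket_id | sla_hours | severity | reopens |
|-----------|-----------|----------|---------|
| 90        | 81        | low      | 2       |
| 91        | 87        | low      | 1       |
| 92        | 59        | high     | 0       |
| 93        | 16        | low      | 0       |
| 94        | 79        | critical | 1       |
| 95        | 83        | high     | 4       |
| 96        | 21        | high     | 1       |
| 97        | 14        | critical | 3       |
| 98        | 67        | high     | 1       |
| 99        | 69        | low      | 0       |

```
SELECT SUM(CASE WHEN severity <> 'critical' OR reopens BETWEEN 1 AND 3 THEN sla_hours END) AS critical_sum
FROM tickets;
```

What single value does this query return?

576

ticket_id=90: ✓ → 81
ticket_id=91: ✓ → 87
ticket_id=92: ✓ → 59
ticket_id=93: ✓ → 16
ticket_id=94: ✓ → 79
ticket_id=95: ✓ → 83
ticket_id=96: ✓ → 21
ticket_id=97: ✓ → 14
ticket_id=98: ✓ → 67
ticket_id=99: ✓ → 69
critical_sum = 81 + 87 + 59 + 16 + 79 + 83 + 21 + 14 + 67 + 69 = 576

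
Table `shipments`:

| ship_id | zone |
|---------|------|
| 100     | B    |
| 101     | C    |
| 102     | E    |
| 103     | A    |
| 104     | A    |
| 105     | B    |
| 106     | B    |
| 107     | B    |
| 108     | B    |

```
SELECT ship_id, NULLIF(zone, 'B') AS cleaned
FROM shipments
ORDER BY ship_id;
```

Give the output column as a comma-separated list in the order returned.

ship_id=100: zone=B vs B: equal → NULL
ship_id=101: zone=C vs B: differ → C
ship_id=102: zone=E vs B: differ → E
ship_id=103: zone=A vs B: differ → A
ship_id=104: zone=A vs B: differ → A
ship_id=105: zone=B vs B: equal → NULL
ship_id=106: zone=B vs B: equal → NULL
ship_id=107: zone=B vs B: equal → NULL
ship_id=108: zone=B vs B: equal → NULL

NULL, C, E, A, A, NULL, NULL, NULL, NULL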